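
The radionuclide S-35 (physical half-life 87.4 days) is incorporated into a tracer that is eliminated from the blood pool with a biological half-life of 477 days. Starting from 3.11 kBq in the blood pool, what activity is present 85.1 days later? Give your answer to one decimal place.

1.4 kBq

1/t_eff = 1/t_phys + 1/t_biol = 1/87.4 + 1/477 = 0.013538 per day.
t_eff = 87.4 × 477 / (87.4 + 477) ≈ 73.866 days.
Remaining = 3.11 × (1/2)^(85.1/73.866) = 3.11 × (1/2)^1.1521 ≈ 1.3994 kBq.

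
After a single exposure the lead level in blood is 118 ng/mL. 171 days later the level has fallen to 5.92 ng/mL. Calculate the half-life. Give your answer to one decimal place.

39.6 days

A/A₀ = 5.92/118 ≈ 0.050169.
n = log₂(19.932) ≈ 4.317 half-lives elapsed in 171 days.
t½ = 171/4.317 ≈ 39.61 days.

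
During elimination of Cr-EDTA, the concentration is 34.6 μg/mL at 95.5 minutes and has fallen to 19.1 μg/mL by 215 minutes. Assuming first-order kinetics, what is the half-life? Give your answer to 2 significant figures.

Over Δt = 215 − 95.5 = 119.5 minutes, the level fell by a factor of 34.6/19.1 ≈ 1.8115.
n = log₂(1.8115) ≈ 0.8572 half-lives, so t½ = 119.5/0.8572 ≈ 139.41 minutes.

140 minutes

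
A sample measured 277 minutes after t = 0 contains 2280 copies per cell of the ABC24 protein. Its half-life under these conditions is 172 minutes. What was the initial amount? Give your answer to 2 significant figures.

Number of half-lives elapsed: n = 277/172 ≈ 1.6105.
A₀ = A × 2^n = 2280 × 2^1.6105 = 2280 × 3.0535 ≈ 6962 copies per cell.

7000 copies per cell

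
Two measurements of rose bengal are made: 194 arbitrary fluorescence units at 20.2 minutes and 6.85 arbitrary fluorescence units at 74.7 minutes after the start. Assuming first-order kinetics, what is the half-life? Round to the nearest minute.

11 minutes

Over Δt = 74.7 − 20.2 = 54.5 minutes, the level fell by a factor of 194/6.85 ≈ 28.321.
n = log₂(28.321) ≈ 4.8238 half-lives, so t½ = 54.5/4.8238 ≈ 11.298 minutes.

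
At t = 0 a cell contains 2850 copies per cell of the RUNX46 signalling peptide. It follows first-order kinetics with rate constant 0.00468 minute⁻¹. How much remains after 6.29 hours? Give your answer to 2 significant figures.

490 copies per cell

t½ = ln 2 / λ = 0.69315 / 0.00468 ≈ 148.11 minutes.
Convert the elapsed time: 6.29 hours = 377.4 minutes.
Number of half-lives: n = 377.4/148.11 ≈ 2.5481.
Remaining = 2850 × (1/2)^2.5481 = 2850 × 0.17098 ≈ 487.28 copies per cell.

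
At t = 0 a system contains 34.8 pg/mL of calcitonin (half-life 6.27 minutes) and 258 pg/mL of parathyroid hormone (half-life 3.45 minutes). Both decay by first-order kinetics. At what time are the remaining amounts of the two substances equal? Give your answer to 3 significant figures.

Set 34.8·(1/2)^(t/6.27) = 258·(1/2)^(t/3.45).
Taking log₂: log₂(34.8/258) = t·(1/6.27 − 1/3.45).
log₂(0.13488) = -2.8902; 1/6.27 − 1/3.45 = -0.13037.
t = -2.8902 / -0.13037 ≈ 22.17 minutes.

22.2 minutes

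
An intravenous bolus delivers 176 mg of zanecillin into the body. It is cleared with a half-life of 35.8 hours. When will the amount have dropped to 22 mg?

107.4 hours

22/176 = 1/8, so 3 half-lives have elapsed.
t = 3 × 35.8 = 107.4 hours.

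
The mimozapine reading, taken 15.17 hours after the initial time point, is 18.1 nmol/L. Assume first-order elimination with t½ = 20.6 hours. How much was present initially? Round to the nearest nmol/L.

Number of half-lives elapsed: n = 15.17/20.6 ≈ 0.73641.
A₀ = A × 2^n = 18.1 × 2^0.73641 = 18.1 × 1.666 ≈ 30.155 nmol/L.

30 nmol/L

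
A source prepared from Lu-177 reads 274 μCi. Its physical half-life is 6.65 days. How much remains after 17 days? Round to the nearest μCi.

Number of half-lives: n = 17/6.65 ≈ 2.5564.
Remaining = 274 × (1/2)^2.5564 = 274 × 0.17 ≈ 46.58 μCi.

47 μCi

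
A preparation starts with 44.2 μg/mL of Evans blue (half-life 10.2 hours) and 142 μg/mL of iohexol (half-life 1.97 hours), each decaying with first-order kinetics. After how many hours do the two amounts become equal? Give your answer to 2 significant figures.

Set 44.2·(1/2)^(t/10.2) = 142·(1/2)^(t/1.97).
Taking log₂: log₂(44.2/142) = t·(1/10.2 − 1/1.97).
log₂(0.31127) = -1.6838; 1/10.2 − 1/1.97 = -0.40957.
t = -1.6838 / -0.40957 ≈ 4.111 hours.

4.1 hours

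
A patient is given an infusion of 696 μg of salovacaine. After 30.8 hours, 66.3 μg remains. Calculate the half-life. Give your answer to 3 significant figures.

A/A₀ = 66.3/696 ≈ 0.095259.
n = log₂(10.498) ≈ 3.392 half-lives elapsed in 30.8 hours.
t½ = 30.8/3.392 ≈ 9.0802 hours.

9.08 hours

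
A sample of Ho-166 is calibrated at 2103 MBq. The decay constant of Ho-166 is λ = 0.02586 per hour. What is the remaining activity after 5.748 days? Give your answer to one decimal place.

t½ = ln 2 / λ = 0.69315 / 0.02586 ≈ 26.804 hours.
Convert the elapsed time: 5.748 days = 137.952 hours.
Number of half-lives: n = 137.952/26.804 ≈ 5.1467.
Remaining = 2103 × (1/2)^5.1467 = 2103 × 0.028228 ≈ 59.364 MBq.

59.4 MBq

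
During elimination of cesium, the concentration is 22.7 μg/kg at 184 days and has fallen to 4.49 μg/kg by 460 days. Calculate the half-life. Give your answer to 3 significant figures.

118 days

Over Δt = 460 − 184 = 276 days, the level fell by a factor of 22.7/4.49 ≈ 5.0557.
n = log₂(5.0557) ≈ 2.3379 half-lives, so t½ = 276/2.3379 ≈ 118.05 days.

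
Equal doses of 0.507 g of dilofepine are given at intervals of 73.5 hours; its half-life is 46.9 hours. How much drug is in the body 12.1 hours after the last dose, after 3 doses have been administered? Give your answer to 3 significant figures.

The 3 doses were given 159.1, 85.6, 12.1 hours ago.
Total = 0.507·(1/2)^(159.1/46.9) + 0.507·(1/2)^(85.6/46.9) + 0.507·(1/2)^(12.1/46.9)
      = 0.048285 + 0.14308 + 0.42398 ≈ 0.61534 g.

0.615 g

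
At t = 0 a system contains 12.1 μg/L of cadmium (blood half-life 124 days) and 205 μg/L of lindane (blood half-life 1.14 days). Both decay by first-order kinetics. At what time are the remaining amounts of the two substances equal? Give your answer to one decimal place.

4.7 days

Set 12.1·(1/2)^(t/124) = 205·(1/2)^(t/1.14).
Taking log₂: log₂(12.1/205) = t·(1/124 − 1/1.14).
log₂(0.059024) = -4.0825; 1/124 − 1/1.14 = -0.86913.
t = -4.0825 / -0.86913 ≈ 4.6973 days.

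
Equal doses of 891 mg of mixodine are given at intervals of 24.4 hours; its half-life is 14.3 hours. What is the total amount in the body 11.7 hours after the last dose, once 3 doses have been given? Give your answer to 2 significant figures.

The 3 doses were given 60.5, 36.1, 11.7 hours ago.
Total = 891·(1/2)^(60.5/14.3) + 891·(1/2)^(36.1/14.3) + 891·(1/2)^(11.7/14.3)
      = 47.456 + 154.86 + 505.34 ≈ 707.65 mg.

710 mg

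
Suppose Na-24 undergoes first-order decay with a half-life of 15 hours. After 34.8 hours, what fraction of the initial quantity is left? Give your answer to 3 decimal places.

0.200

n = 34.8/15 ≈ 2.32 half-lives.
Fraction remaining = (1/2)^2.32 ≈ 0.20027.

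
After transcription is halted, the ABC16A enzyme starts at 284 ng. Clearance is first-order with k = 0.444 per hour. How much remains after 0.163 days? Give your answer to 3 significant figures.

t½ = ln 2 / k = 0.69315 / 0.444 ≈ 1.5611 hours.
Convert the elapsed time: 0.163 days = 3.912 hours.
Number of half-lives: n = 3.912/1.5611 ≈ 2.5059.
Remaining = 284 × (1/2)^2.5059 = 284 × 0.17606 ≈ 50.001 ng.

50.0 ng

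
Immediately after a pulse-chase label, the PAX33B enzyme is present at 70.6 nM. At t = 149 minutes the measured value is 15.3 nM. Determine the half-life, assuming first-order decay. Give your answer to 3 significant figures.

A/A₀ = 15.3/70.6 ≈ 0.21671.
n = log₂(4.6144) ≈ 2.2061 half-lives elapsed in 149 minutes.
t½ = 149/2.2061 ≈ 67.539 minutes.

67.5 minutes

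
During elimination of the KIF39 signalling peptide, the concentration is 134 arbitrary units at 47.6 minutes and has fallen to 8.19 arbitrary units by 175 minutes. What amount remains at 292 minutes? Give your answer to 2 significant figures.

0.63 arbitrary units

Over Δt = 175 − 47.6 = 127.4 minutes, the level fell by a factor of 134/8.19 ≈ 16.361.
n = log₂(16.361) ≈ 4.0322 half-lives, so t½ = 127.4/4.0322 ≈ 31.595 minutes.
From t = 175 to t = 292: 8.19 × (1/2)^((292−175)/31.595) ≈ 0.62885 arbitrary units.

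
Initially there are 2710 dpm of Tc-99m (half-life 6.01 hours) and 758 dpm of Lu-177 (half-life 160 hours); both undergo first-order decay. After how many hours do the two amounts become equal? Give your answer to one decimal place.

Set 2710·(1/2)^(t/6.01) = 758·(1/2)^(t/160).
Taking log₂: log₂(2710/758) = t·(1/6.01 − 1/160).
log₂(3.5752) = 1.838; 1/6.01 − 1/160 = 0.16014.
t = 1.838 / 0.16014 ≈ 11.478 hours.

11.5 hours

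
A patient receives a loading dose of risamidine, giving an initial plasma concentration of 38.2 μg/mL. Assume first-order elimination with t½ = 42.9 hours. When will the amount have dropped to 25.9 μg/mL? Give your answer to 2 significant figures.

24 hours

Fraction remaining = 25.9/38.2 ≈ 0.67801.
n = log₂(38.2/25.9) = ln(1.4749)/ln 2 ≈ 0.56062 half-lives.
t = n × t½ = 0.56062 × 42.9 ≈ 24.051 hours.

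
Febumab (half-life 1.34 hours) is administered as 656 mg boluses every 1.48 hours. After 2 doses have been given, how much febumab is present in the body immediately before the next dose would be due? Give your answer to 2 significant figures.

The 2 doses were given 2.96, 1.48 hours ago.
Total = 656·(1/2)^(2.96/1.34) + 656·(1/2)^(1.48/1.34)
      = 141.89 + 305.09 ≈ 446.97 mg.

450 mg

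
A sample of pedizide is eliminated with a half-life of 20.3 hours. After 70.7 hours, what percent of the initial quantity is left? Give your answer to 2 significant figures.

n = 70.7/20.3 ≈ 3.4828 half-lives.
Fraction remaining = (1/2)^3.4828 ≈ 0.089451, i.e. 8.9451%.

8.9%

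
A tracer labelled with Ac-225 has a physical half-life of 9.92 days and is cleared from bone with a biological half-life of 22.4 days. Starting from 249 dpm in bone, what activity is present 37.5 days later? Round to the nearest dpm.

6 dpm

1/t_eff = 1/t_phys + 1/t_biol = 1/9.92 + 1/22.4 = 0.14545 per day.
t_eff = 9.92 × 22.4 / (9.92 + 22.4) ≈ 6.8752 days.
Remaining = 249 × (1/2)^(37.5/6.8752) = 249 × (1/2)^5.4543 ≈ 5.6791 dpm.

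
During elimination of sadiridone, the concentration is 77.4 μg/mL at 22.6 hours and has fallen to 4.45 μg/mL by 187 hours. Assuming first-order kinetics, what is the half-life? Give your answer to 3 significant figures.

Over Δt = 187 − 22.6 = 164.4 hours, the level fell by a factor of 77.4/4.45 ≈ 17.393.
n = log₂(17.393) ≈ 4.1205 half-lives, so t½ = 164.4/4.1205 ≈ 39.898 hours.

39.9 hours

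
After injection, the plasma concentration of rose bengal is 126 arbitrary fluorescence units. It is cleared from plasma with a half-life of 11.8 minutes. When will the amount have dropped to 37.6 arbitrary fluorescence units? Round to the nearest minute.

21 minutes

Fraction remaining = 37.6/126 ≈ 0.29841.
n = log₂(126/37.6) = ln(3.3511)/ln 2 ≈ 1.7446 half-lives.
t = n × t½ = 1.7446 × 11.8 ≈ 20.587 minutes.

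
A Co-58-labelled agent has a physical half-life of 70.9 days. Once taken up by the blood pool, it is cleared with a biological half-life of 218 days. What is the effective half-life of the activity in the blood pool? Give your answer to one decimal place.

53.5 days

1/t_eff = 1/t_phys + 1/t_biol = 1/70.9 + 1/218 = 0.018692 per day.
t_eff = 70.9 × 218 / (70.9 + 218) ≈ 53.5 days.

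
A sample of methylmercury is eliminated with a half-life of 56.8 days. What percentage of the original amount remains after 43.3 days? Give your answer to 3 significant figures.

n = 43.3/56.8 ≈ 0.76232 half-lives.
Fraction remaining = (1/2)^0.76232 ≈ 0.58955, i.e. 58.955%.

59.0%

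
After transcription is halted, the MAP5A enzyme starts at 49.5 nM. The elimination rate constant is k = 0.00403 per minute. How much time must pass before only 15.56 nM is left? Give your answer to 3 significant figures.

t½ = ln 2 / k = 0.69315 / 0.00403 ≈ 172 minutes.
Fraction remaining = 15.56/49.5 ≈ 0.31434.
n = log₂(49.5/15.56) = ln(3.1812)/ln 2 ≈ 1.6696 half-lives.
t = n × t½ = 1.6696 × 172 ≈ 287.16 minutes.

287 minutes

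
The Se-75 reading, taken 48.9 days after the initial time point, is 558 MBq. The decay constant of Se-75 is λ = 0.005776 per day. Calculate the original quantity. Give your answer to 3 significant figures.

t½ = ln 2 / λ = 0.69315 / 0.005776 ≈ 120 days.
Number of half-lives elapsed: n = 48.9/120 ≈ 0.40748.
A₀ = A × 2^n = 558 × 2^0.40748 = 558 × 1.3264 ≈ 740.11 MBq.

740 MBq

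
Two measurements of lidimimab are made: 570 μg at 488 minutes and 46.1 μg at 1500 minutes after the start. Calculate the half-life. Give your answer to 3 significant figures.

279 minutes

Over Δt = 1500 − 488 = 1012 minutes, the level fell by a factor of 570/46.1 ≈ 12.364.
n = log₂(12.364) ≈ 3.6281 half-lives, so t½ = 1012/3.6281 ≈ 278.93 minutes.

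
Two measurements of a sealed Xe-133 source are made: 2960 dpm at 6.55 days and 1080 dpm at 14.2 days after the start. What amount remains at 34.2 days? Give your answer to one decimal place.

Over Δt = 14.2 − 6.55 = 7.65 days, the level fell by a factor of 2960/1080 ≈ 2.7407.
n = log₂(2.7407) ≈ 1.4546 half-lives, so t½ = 7.65/1.4546 ≈ 5.2593 days.
From t = 14.2 to t = 34.2: 1080 × (1/2)^((34.2−14.2)/5.2593) ≈ 77.388 dpm.

77.4 dpm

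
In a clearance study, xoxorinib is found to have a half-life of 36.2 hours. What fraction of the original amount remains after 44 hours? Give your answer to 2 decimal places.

0.43

n = 44/36.2 ≈ 1.2155 half-lives.
Fraction remaining = (1/2)^1.2155 ≈ 0.43063.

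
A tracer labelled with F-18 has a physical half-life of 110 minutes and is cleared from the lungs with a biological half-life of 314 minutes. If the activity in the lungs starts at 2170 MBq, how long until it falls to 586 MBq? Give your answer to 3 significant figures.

154 minutes

1/t_eff = 1/t_phys + 1/t_biol = 1/110 + 1/314 = 0.012276 per minute.
t_eff = 110 × 314 / (110 + 314) ≈ 81.462 minutes.
n = log₂(2170/586) ≈ 1.8887; t = 1.8887 × 81.462 ≈ 153.86 minutes.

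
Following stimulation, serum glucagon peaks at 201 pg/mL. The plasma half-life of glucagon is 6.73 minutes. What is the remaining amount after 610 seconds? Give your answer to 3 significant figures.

Convert the elapsed time: 610 seconds = 10.1667 minutes.
Number of half-lives: n = 10.1667/6.73 ≈ 1.5106.
Remaining = 201 × (1/2)^1.5106 = 201 × 0.35095 ≈ 70.542 pg/mL.

70.5 pg/mL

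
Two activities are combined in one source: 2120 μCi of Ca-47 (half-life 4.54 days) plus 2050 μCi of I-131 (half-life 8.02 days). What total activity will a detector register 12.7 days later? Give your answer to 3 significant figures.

Ca-47: 2120 × (1/2)^(12.7/4.54) = 2120 × (1/2)^2.7974 ≈ 304.96 μCi.
I-131: 2050 × (1/2)^(12.7/8.02) = 2050 × (1/2)^1.5835 ≈ 684.01 μCi.
Total = 304.96 + 684.01 ≈ 988.97 μCi.

989 μCi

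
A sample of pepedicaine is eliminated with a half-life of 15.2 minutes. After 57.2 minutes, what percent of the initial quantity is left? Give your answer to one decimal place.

n = 57.2/15.2 ≈ 3.7632 half-lives.
Fraction remaining = (1/2)^3.7632 ≈ 0.073651, i.e. 7.3651%.

7.4%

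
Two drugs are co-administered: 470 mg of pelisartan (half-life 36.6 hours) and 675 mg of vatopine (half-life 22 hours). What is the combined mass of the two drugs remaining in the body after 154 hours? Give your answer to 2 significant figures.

pelisartan: 470 × (1/2)^(154/36.6) = 470 × (1/2)^4.2077 ≈ 25.437 mg.
vatopine: 675 × (1/2)^(154/22) = 675 × (1/2)^7 ≈ 5.2734 mg.
Total = 25.437 + 5.2734 ≈ 30.711 mg.

31 mg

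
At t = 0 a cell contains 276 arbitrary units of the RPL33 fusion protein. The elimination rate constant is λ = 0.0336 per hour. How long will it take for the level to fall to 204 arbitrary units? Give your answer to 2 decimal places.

9.00 hours

t½ = ln 2 / λ = 0.69315 / 0.0336 ≈ 20.629 hours.
Fraction remaining = 204/276 ≈ 0.73913.
n = log₂(276/204) = ln(1.3529)/ln 2 ≈ 0.4361 half-lives.
t = n × t½ = 0.4361 × 20.629 ≈ 8.9965 hours.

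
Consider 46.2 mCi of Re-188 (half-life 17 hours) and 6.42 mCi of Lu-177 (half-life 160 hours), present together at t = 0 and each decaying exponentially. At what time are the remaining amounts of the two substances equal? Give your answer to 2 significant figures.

Set 46.2·(1/2)^(t/17) = 6.42·(1/2)^(t/160).
Taking log₂: log₂(46.2/6.42) = t·(1/17 − 1/160).
log₂(7.1963) = 2.8472; 1/17 − 1/160 = 0.052574.
t = 2.8472 / 0.052574 ≈ 54.157 hours.

54 hours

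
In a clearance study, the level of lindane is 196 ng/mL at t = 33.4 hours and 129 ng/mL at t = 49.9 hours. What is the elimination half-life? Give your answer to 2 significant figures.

27 hours

Over Δt = 49.9 − 33.4 = 16.5 hours, the level fell by a factor of 196/129 ≈ 1.5194.
n = log₂(1.5194) ≈ 0.60348 half-lives, so t½ = 16.5/0.60348 ≈ 27.341 hours.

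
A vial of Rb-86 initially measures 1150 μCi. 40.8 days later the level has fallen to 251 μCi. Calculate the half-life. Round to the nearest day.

A/A₀ = 251/1150 ≈ 0.21826.
n = log₂(4.5817) ≈ 2.1959 half-lives elapsed in 40.8 days.
t½ = 40.8/2.1959 ≈ 18.58 days.

19 days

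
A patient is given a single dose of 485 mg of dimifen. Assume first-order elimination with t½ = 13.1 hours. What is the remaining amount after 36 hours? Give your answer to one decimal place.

Number of half-lives: n = 36/13.1 ≈ 2.7481.
Remaining = 485 × (1/2)^2.7481 = 485 × 0.14885 ≈ 72.191 mg.

72.2 mg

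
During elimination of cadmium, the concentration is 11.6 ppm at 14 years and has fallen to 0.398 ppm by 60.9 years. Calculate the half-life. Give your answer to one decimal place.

9.6 years

Over Δt = 60.9 − 14 = 46.9 years, the level fell by a factor of 11.6/0.398 ≈ 29.146.
n = log₂(29.146) ≈ 4.8652 half-lives, so t½ = 46.9/4.8652 ≈ 9.6399 years.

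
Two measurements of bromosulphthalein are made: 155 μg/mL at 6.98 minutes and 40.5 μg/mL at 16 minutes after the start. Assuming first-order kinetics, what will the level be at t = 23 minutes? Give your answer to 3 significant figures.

14.3 μg/mL

Over Δt = 16 − 6.98 = 9.02 minutes, the level fell by a factor of 155/40.5 ≈ 3.8272.
n = log₂(3.8272) ≈ 1.9363 half-lives, so t½ = 9.02/1.9363 ≈ 4.6584 minutes.
From t = 16 to t = 23: 40.5 × (1/2)^((23−16)/4.6584) ≈ 14.293 μg/mL.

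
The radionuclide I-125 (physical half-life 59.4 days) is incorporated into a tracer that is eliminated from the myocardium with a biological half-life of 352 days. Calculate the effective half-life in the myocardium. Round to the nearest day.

1/t_eff = 1/t_phys + 1/t_biol = 1/59.4 + 1/352 = 0.019676 per day.
t_eff = 59.4 × 352 / (59.4 + 352) ≈ 50.824 days.

51 days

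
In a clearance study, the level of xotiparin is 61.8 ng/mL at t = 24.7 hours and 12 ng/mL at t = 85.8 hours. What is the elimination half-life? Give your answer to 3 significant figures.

Over Δt = 85.8 − 24.7 = 61.1 hours, the level fell by a factor of 61.8/12 ≈ 5.15.
n = log₂(5.15) ≈ 2.3646 half-lives, so t½ = 61.1/2.3646 ≈ 25.84 hours.

25.8 hours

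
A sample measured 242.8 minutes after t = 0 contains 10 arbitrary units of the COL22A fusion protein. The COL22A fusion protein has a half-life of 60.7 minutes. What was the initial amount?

Number of half-lives elapsed: n = 242.8/60.7 ≈ 4.
A₀ = A × 2^n = 10 × 2^4 = 10 × 16 ≈ 160 arbitrary units.

160 arbitrary units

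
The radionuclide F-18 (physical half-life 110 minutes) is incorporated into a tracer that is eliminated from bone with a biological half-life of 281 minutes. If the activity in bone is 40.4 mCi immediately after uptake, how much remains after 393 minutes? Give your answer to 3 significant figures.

1/t_eff = 1/t_phys + 1/t_biol = 1/110 + 1/281 = 0.01265 per minute.
t_eff = 110 × 281 / (110 + 281) ≈ 79.054 minutes.
Remaining = 40.4 × (1/2)^(393/79.054) = 40.4 × (1/2)^4.9713 ≈ 1.2879 mCi.

1.29 mCi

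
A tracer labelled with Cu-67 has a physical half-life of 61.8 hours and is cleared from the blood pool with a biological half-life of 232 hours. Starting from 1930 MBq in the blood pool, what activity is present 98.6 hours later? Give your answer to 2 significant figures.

480 MBq

1/t_eff = 1/t_phys + 1/t_biol = 1/61.8 + 1/232 = 0.020492 per hour.
t_eff = 61.8 × 232 / (61.8 + 232) ≈ 48.801 hours.
Remaining = 1930 × (1/2)^(98.6/48.801) = 1930 × (1/2)^2.0205 ≈ 475.7 MBq.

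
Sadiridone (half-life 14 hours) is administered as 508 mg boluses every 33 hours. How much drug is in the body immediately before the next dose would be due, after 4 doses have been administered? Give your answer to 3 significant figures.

123 mg

The 4 doses were given 132, 99, 66, 33 hours ago.
Total = 508·(1/2)^(132/14) + 508·(1/2)^(99/14) + 508·(1/2)^(66/14) + 508·(1/2)^(33/14)
      = 0.73719 + 3.777 + 19.352 + 99.15 ≈ 123.02 mg.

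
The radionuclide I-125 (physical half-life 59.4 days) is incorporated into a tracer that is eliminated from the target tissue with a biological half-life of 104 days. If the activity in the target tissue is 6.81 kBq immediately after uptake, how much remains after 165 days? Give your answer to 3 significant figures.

1/t_eff = 1/t_phys + 1/t_biol = 1/59.4 + 1/104 = 0.02645 per day.
t_eff = 59.4 × 104 / (59.4 + 104) ≈ 37.807 days.
Remaining = 6.81 × (1/2)^(165/37.807) = 6.81 × (1/2)^4.3643 ≈ 0.33064 kBq.

0.331 kBq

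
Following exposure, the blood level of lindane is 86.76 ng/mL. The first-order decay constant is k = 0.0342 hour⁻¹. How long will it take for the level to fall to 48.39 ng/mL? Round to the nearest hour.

t½ = ln 2 / k = 0.69315 / 0.0342 ≈ 20.267 hours.
Fraction remaining = 48.39/86.76 ≈ 0.55775.
n = log₂(86.76/48.39) = ln(1.7929)/ln 2 ≈ 0.84232 half-lives.
t = n × t½ = 0.84232 × 20.267 ≈ 17.072 hours.

17 hours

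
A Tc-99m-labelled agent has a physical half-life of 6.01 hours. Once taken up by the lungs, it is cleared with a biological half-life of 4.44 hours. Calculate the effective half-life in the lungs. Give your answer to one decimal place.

2.6 hours

1/t_eff = 1/t_phys + 1/t_biol = 1/6.01 + 1/4.44 = 0.39161 per hour.
t_eff = 6.01 × 4.44 / (6.01 + 4.44) ≈ 2.5535 hours.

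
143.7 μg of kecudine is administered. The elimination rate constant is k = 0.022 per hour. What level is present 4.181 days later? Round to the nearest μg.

16 μg

t½ = ln 2 / k = 0.69315 / 0.022 ≈ 31.507 hours.
Convert the elapsed time: 4.181 days = 100.344 hours.
Number of half-lives: n = 100.344/31.507 ≈ 3.1848.
Remaining = 143.7 × (1/2)^3.1848 = 143.7 × 0.10997 ≈ 15.802 μg.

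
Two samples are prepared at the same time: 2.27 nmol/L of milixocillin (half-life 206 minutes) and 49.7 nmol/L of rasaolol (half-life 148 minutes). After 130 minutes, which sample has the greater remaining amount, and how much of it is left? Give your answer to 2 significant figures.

milixocillin: 2.27 × (1/2)^0.63107 ≈ 1.4657 nmol/L.
rasaolol: 49.7 × (1/2)^0.87838 ≈ 27.036 nmol/L.
Rasaolol has more remaining, at ≈ 27.036 nmol/L.

rasaolol, 27 nmol/L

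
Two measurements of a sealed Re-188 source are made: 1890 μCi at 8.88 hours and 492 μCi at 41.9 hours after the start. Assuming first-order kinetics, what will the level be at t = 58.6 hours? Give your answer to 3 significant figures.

Over Δt = 41.9 − 8.88 = 33.02 hours, the level fell by a factor of 1890/492 ≈ 3.8415.
n = log₂(3.8415) ≈ 1.9417 half-lives, so t½ = 33.02/1.9417 ≈ 17.006 hours.
From t = 41.9 to t = 58.6: 492 × (1/2)^((58.6−41.9)/17.006) ≈ 249.09 μCi.

249 μCi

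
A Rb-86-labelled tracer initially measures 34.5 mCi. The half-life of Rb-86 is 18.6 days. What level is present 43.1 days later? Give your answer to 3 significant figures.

6.92 mCi

Number of half-lives: n = 43.1/18.6 ≈ 2.3172.
Remaining = 34.5 × (1/2)^2.3172 = 34.5 × 0.20066 ≈ 6.9226 mCi.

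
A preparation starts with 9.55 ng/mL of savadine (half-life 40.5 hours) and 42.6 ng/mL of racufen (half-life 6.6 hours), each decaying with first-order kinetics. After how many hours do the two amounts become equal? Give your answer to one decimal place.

Set 9.55·(1/2)^(t/40.5) = 42.6·(1/2)^(t/6.6).
Taking log₂: log₂(9.55/42.6) = t·(1/40.5 − 1/6.6).
log₂(0.22418) = -2.1573; 1/40.5 − 1/6.6 = -0.12682.
t = -2.1573 / -0.12682 ≈ 17.01 hours.

17.0 hours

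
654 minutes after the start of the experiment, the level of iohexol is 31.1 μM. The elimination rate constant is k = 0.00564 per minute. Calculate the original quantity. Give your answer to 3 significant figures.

1240 μM

t½ = ln 2 / k = 0.69315 / 0.00564 ≈ 122.9 minutes.
Number of half-lives elapsed: n = 654/122.9 ≈ 5.3215.
A₀ = A × 2^n = 31.1 × 2^5.3215 = 31.1 × 39.987 ≈ 1243.6 μM.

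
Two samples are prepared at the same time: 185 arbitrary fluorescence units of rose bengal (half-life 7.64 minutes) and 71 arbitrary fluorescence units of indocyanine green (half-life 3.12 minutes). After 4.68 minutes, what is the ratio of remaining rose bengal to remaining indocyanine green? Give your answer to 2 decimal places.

rose bengal: 185 × (1/2)^(4.68/7.64) = 185 × (1/2)^0.61257 ≈ 121 arbitrary fluorescence units.
indocyanine green: 71 × (1/2)^(4.68/3.12) = 71 × (1/2)^1.5 ≈ 25.102 arbitrary fluorescence units.
Ratio ≈ 121 / 25.102 ≈ 4.8201.

4.82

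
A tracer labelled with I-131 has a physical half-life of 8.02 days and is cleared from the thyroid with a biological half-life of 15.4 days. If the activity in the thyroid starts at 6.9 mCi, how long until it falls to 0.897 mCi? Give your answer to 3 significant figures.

1/t_eff = 1/t_phys + 1/t_biol = 1/8.02 + 1/15.4 = 0.18962 per day.
t_eff = 8.02 × 15.4 / (8.02 + 15.4) ≈ 5.2736 days.
n = log₂(6.9/0.897) ≈ 2.9434; t = 2.9434 × 5.2736 ≈ 15.522 days.

15.5 days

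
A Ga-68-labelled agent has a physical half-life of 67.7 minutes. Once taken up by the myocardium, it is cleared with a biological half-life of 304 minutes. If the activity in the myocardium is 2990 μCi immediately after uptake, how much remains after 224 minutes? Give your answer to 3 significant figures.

181 μCi

1/t_eff = 1/t_phys + 1/t_biol = 1/67.7 + 1/304 = 0.018061 per minute.
t_eff = 67.7 × 304 / (67.7 + 304) ≈ 55.369 minutes.
Remaining = 2990 × (1/2)^(224/55.369) = 2990 × (1/2)^4.0456 ≈ 181.07 μCi.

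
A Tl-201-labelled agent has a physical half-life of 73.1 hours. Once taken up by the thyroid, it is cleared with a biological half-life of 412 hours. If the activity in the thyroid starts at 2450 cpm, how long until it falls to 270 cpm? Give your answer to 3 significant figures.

198 hours

1/t_eff = 1/t_phys + 1/t_biol = 1/73.1 + 1/412 = 0.016107 per hour.
t_eff = 73.1 × 412 / (73.1 + 412) ≈ 62.085 hours.
n = log₂(2450/270) ≈ 3.1818; t = 3.1818 × 62.085 ≈ 197.54 hours.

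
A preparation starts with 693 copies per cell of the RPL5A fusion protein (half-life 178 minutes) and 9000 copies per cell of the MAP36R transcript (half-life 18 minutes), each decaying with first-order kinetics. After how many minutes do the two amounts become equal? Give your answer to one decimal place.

74.1 minutes

Set 693·(1/2)^(t/178) = 9000·(1/2)^(t/18).
Taking log₂: log₂(693/9000) = t·(1/178 − 1/18).
log₂(0.077) = -3.699; 1/178 − 1/18 = -0.049938.
t = -3.699 / -0.049938 ≈ 74.072 minutes.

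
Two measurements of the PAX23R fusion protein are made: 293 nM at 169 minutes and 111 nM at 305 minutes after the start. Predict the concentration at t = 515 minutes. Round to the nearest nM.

Over Δt = 305 − 169 = 136 minutes, the level fell by a factor of 293/111 ≈ 2.6396.
n = log₂(2.6396) ≈ 1.4003 half-lives, so t½ = 136/1.4003 ≈ 97.119 minutes.
From t = 305 to t = 515: 111 × (1/2)^((515−305)/97.119) ≈ 24.798 nM.

25 nM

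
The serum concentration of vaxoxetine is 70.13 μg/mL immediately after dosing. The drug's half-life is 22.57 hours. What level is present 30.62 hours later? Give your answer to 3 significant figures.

Number of half-lives: n = 30.62/22.57 ≈ 1.3567.
Remaining = 70.13 × (1/2)^1.3567 = 70.13 × 0.39048 ≈ 27.385 μg/mL.

27.4 μg/mL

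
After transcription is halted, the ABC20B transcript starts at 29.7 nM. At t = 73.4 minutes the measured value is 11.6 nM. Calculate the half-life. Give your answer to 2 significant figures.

A/A₀ = 11.6/29.7 ≈ 0.39057.
n = log₂(2.5603) ≈ 1.3563 half-lives elapsed in 73.4 minutes.
t½ = 73.4/1.3563 ≈ 54.116 minutes.

54 minutes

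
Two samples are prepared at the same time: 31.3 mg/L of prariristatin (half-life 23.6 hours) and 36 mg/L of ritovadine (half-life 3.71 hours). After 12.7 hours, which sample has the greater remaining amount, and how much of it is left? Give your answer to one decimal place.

prariristatin: 31.3 × (1/2)^0.53814 ≈ 21.555 mg/L.
ritovadine: 36 × (1/2)^3.4232 ≈ 3.356 mg/L.
Prariristatin has more remaining, at ≈ 21.555 mg/L.

prariristatin, 21.6 mg/L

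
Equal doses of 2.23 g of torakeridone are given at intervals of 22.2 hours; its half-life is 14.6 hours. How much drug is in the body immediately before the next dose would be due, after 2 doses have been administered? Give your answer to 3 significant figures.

The 2 doses were given 44.4, 22.2 hours ago.
Total = 2.23·(1/2)^(44.4/14.6) + 2.23·(1/2)^(22.2/14.6)
      = 0.27092 + 0.77727 ≈ 1.0482 g.

1.05 g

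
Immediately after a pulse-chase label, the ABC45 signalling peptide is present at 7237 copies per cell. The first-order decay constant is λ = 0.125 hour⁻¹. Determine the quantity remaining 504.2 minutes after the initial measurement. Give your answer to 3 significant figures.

t½ = ln 2 / λ = 0.69315 / 0.125 ≈ 5.5452 hours.
Convert the elapsed time: 504.2 minutes = 8.40333 hours.
Number of half-lives: n = 8.40333/5.5452 ≈ 1.5154.
Remaining = 7237 × (1/2)^1.5154 = 7237 × 0.34979 ≈ 2531.4 copies per cell.

2530 copies per cell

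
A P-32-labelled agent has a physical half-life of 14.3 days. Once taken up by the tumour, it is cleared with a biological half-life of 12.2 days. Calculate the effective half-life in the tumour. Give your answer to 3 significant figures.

6.58 days

1/t_eff = 1/t_phys + 1/t_biol = 1/14.3 + 1/12.2 = 0.1519 per day.
t_eff = 14.3 × 12.2 / (14.3 + 12.2) ≈ 6.5834 days.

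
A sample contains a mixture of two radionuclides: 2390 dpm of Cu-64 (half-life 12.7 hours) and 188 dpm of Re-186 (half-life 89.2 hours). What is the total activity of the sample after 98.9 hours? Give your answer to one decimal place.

Cu-64: 2390 × (1/2)^(98.9/12.7) = 2390 × (1/2)^7.7874 ≈ 10.818 dpm.
Re-186: 188 × (1/2)^(98.9/89.2) = 188 × (1/2)^1.1087 ≈ 87.175 dpm.
Total = 10.818 + 87.175 ≈ 97.993 dpm.

98.0 dpm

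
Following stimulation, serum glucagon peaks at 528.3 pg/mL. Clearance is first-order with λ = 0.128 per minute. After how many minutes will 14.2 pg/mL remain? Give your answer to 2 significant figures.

t½ = ln 2 / λ = 0.69315 / 0.128 ≈ 5.4152 minutes.
Fraction remaining = 14.2/528.3 ≈ 0.026879.
n = log₂(528.3/14.2) = ln(37.204)/ln 2 ≈ 5.2174 half-lives.
t = n × t½ = 5.2174 × 5.4152 ≈ 28.253 minutes.

28 minutes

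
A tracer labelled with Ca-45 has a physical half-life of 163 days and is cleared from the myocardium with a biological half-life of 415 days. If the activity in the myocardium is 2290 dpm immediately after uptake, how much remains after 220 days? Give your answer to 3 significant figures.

1/t_eff = 1/t_phys + 1/t_biol = 1/163 + 1/415 = 0.0085446 per day.
t_eff = 163 × 415 / (163 + 415) ≈ 117.03 days.
Remaining = 2290 × (1/2)^(220/117.03) = 2290 × (1/2)^1.8798 ≈ 622.24 dpm.

622 dpm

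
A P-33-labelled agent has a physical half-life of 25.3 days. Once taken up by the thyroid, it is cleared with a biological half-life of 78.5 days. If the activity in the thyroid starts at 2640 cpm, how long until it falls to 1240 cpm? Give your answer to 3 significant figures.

1/t_eff = 1/t_phys + 1/t_biol = 1/25.3 + 1/78.5 = 0.052265 per day.
t_eff = 25.3 × 78.5 / (25.3 + 78.5) ≈ 19.133 days.
n = log₂(2640/1240) ≈ 1.0902; t = 1.0902 × 19.133 ≈ 20.859 days.

20.9 days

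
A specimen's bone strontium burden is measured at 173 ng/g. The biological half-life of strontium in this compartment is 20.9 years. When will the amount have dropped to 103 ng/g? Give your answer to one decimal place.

Fraction remaining = 103/173 ≈ 0.59538.
n = log₂(173/103) = ln(1.6796)/ln 2 ≈ 0.74813 half-lives.
t = n × t½ = 0.74813 × 20.9 ≈ 15.636 years.

15.6 years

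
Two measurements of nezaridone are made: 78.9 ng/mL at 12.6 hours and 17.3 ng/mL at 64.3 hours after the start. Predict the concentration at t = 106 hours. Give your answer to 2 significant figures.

Over Δt = 64.3 − 12.6 = 51.7 hours, the level fell by a factor of 78.9/17.3 ≈ 4.5607.
n = log₂(4.5607) ≈ 2.1893 half-lives, so t½ = 51.7/2.1893 ≈ 23.615 hours.
From t = 64.3 to t = 106: 17.3 × (1/2)^((106−64.3)/23.615) ≈ 5.0873 ng/mL.

5.1 ng/mL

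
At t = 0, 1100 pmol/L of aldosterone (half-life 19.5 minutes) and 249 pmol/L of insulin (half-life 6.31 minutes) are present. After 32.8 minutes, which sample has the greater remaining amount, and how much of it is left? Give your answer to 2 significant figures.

aldosterone, 340 pmol/L

aldosterone: 1100 × (1/2)^1.6821 ≈ 342.8 pmol/L.
insulin: 249 × (1/2)^5.1981 ≈ 6.7829 pmol/L.
Aldosterone has more remaining, at ≈ 342.8 pmol/L.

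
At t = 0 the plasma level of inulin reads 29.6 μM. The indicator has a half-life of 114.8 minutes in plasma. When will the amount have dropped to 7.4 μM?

229.6 minutes

7.4/29.6 = 1/4, so 2 half-lives have elapsed.
t = 2 × 114.8 = 229.6 minutes.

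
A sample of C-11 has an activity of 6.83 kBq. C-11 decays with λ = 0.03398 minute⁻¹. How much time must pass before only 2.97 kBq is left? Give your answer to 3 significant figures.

24.5 minutes

t½ = ln 2 / λ = 0.69315 / 0.03398 ≈ 20.399 minutes.
Fraction remaining = 2.97/6.83 ≈ 0.43485.
n = log₂(6.83/2.97) = ln(2.2997)/ln 2 ≈ 1.2014 half-lives.
t = n × t½ = 1.2014 × 20.399 ≈ 24.507 minutes.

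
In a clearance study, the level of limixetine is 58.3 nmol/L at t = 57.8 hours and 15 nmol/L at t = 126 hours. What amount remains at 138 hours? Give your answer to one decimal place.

Over Δt = 126 − 57.8 = 68.2 hours, the level fell by a factor of 58.3/15 ≈ 3.8867.
n = log₂(3.8867) ≈ 1.9585 half-lives, so t½ = 68.2/1.9585 ≈ 34.822 hours.
From t = 126 to t = 138: 15 × (1/2)^((138−126)/34.822) ≈ 11.813 nmol/L.

11.8 nmol/L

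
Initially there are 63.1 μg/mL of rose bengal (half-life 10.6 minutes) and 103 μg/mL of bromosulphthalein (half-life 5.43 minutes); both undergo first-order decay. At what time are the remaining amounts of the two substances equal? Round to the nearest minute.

8 minutes

Set 63.1·(1/2)^(t/10.6) = 103·(1/2)^(t/5.43).
Taking log₂: log₂(63.1/103) = t·(1/10.6 − 1/5.43).
log₂(0.61262) = -0.70693; 1/10.6 − 1/5.43 = -0.089822.
t = -0.70693 / -0.089822 ≈ 7.8703 minutes.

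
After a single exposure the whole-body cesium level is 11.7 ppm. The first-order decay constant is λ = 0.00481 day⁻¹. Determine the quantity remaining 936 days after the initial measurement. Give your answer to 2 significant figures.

0.13 ppm

t½ = ln 2 / λ = 0.69315 / 0.00481 ≈ 144.11 days.
Number of half-lives: n = 936/144.11 ≈ 6.4952.
Remaining = 11.7 × (1/2)^6.4952 = 11.7 × 0.011085 ≈ 0.12969 ppm.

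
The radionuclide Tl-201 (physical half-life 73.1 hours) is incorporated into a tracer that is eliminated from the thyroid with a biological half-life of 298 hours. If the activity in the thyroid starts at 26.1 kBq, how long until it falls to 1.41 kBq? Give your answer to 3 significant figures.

1/t_eff = 1/t_phys + 1/t_biol = 1/73.1 + 1/298 = 0.017036 per hour.
t_eff = 73.1 × 298 / (73.1 + 298) ≈ 58.701 hours.
n = log₂(26.1/1.41) ≈ 4.2103; t = 4.2103 × 58.701 ≈ 247.15 hours.

247 hours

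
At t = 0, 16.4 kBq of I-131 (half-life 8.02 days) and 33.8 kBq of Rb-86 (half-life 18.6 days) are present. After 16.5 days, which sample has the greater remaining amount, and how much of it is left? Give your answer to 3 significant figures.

I-131: 16.4 × (1/2)^2.0574 ≈ 3.9402 kBq.
Rb-86: 33.8 × (1/2)^0.8871 ≈ 18.276 kBq.
Rb-86 has more remaining, at ≈ 18.276 kBq.

Rb-86, 18.3 kBq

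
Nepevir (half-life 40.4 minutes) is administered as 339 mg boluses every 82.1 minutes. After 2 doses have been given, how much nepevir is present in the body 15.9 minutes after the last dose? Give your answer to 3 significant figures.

321 mg

The 2 doses were given 98, 15.9 minutes ago.
Total = 339·(1/2)^(98/40.4) + 339·(1/2)^(15.9/40.4)
      = 63.093 + 258.06 ≈ 321.16 mg.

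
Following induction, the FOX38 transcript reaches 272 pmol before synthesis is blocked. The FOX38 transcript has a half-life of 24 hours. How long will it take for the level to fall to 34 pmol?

34/272 = 1/8, so 3 half-lives have elapsed.
t = 3 × 24 = 72 hours.

72 hours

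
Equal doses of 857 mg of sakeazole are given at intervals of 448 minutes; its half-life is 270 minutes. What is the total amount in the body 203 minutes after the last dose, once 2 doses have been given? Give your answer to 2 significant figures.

670 mg

The 2 doses were given 651, 203 minutes ago.
Total = 857·(1/2)^(651/270) + 857·(1/2)^(203/270)
      = 161.13 + 508.92 ≈ 670.05 mg.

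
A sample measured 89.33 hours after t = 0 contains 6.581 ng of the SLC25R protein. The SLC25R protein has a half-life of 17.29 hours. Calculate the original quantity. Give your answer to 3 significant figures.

236 ng

Number of half-lives elapsed: n = 89.33/17.29 ≈ 5.1666.
A₀ = A × 2^n = 6.581 × 2^5.1666 = 6.581 × 35.916 ≈ 236.37 ng.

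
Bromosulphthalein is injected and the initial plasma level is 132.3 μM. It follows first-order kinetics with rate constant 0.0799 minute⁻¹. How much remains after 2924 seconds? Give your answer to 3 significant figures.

2.69 μM

t½ = ln 2 / k = 0.69315 / 0.0799 ≈ 8.6752 minutes.
Convert the elapsed time: 2924 seconds = 48.7333 minutes.
Number of half-lives: n = 48.7333/8.6752 ≈ 5.6176.
Remaining = 132.3 × (1/2)^5.6176 = 132.3 × 0.020368 ≈ 2.6947 μM.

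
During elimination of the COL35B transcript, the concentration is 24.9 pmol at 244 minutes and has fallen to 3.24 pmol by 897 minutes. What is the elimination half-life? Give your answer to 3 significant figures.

222 minutes

Over Δt = 897 − 244 = 653 minutes, the level fell by a factor of 24.9/3.24 ≈ 7.6852.
n = log₂(7.6852) ≈ 2.9421 half-lives, so t½ = 653/2.9421 ≈ 221.95 minutes.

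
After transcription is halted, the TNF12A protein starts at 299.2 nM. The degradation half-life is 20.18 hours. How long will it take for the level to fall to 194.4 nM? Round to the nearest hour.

13 hours

Fraction remaining = 194.4/299.2 ≈ 0.64973.
n = log₂(299.2/194.4) = ln(1.5391)/ln 2 ≈ 0.62208 half-lives.
t = n × t½ = 0.62208 × 20.18 ≈ 12.554 hours.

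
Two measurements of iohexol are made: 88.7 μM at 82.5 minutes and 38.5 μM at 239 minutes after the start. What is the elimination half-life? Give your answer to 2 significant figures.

130 minutes

Over Δt = 239 − 82.5 = 156.5 minutes, the level fell by a factor of 88.7/38.5 ≈ 2.3039.
n = log₂(2.3039) ≈ 1.2041 half-lives, so t½ = 156.5/1.2041 ≈ 129.98 minutes.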